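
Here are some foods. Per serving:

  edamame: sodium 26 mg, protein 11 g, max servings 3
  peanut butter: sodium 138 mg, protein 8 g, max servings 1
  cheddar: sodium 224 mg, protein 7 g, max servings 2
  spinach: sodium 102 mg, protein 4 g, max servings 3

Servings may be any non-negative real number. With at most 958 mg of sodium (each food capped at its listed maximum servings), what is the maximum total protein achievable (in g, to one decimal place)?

66.6 g

Protein per mg sodium: edamame 0.4231, peanut butter 0.05797, spinach 0.03922, cheddar 0.03125.
Take 3 servings of edamame: uses 78 mg sodium, +33.0 g protein (running total 33.0 g).
Take 1 serving of peanut butter: uses 138 mg sodium, +8.0 g protein (running total 41.0 g).
Take 3 servings of spinach: uses 306 mg sodium, +12.0 g protein (running total 53.0 g).
Take 1.946 servings of cheddar: uses 436 mg sodium, +13.6 g protein (running total 66.6 g).
Filling greedily by protein-per-mg sodium is optimal for one linear limit, giving 66.6 g.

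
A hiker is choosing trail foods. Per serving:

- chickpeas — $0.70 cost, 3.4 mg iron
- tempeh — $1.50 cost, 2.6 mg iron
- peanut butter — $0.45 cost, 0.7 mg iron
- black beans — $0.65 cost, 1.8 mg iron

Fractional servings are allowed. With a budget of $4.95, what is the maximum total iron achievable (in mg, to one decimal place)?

24.0 mg

Iron per dollar: chickpeas 4.857, black beans 2.769, tempeh 1.733, peanut butter 1.556.
With no serving limits, spend the whole cost allowance on chickpeas: $4.95 / $0.70 × 3.4 mg = 24.0 mg.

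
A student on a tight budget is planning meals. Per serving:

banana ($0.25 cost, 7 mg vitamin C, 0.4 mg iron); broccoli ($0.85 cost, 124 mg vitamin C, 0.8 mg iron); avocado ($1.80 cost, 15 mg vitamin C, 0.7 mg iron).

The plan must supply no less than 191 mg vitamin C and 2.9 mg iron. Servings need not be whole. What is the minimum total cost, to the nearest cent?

Minimising a linear cost over {vitamin C ≥ 191, iron ≥ 2.9, servings ≥ 0} — the optimum is at a vertex, using one or two foods.
banana only: max(191/7, 2.9/0.4) = 27.29 servings → $6.82.
broccoli only: max(191/124, 2.9/0.8) = 3.625 servings → $3.08.
avocado only: max(191/15, 2.9/0.7) = 12.73 servings → $22.92.
banana + broccoli with both tight: 4.7 servings and 1.275 servings → $2.26.
banana + avocado: intersection lies outside the first quadrant.
broccoli + avocado with both tight: 1.206 servings and 2.765 servings → $6.00.
So the least-cost plan costs $2.26.

$2.26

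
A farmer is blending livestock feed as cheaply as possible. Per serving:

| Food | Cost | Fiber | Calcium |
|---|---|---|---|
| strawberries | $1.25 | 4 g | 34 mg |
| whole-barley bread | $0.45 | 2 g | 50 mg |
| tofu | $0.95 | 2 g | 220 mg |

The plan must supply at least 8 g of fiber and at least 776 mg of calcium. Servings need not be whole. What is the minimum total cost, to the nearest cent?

A basic optimal solution has at most two foods positive. Try each food alone and each pair with both targets met exactly.
strawberries only: max(8/4, 776/34) = 22.82 servings → $28.53.
whole-barley bread only: max(8/2, 776/50) = 15.52 servings → $6.98.
tofu only: max(8/2, 776/220) = 4 servings → $3.80.
strawberries + whole-barley bread: intersection lies outside the first quadrant.
strawberries + tofu with both tight: 0.2562 servings and 3.488 servings → $3.63.
whole-barley bread + tofu with both tight: 0.6118 servings and 3.388 servings → $3.49.
So the least-cost plan costs $3.49.

$3.49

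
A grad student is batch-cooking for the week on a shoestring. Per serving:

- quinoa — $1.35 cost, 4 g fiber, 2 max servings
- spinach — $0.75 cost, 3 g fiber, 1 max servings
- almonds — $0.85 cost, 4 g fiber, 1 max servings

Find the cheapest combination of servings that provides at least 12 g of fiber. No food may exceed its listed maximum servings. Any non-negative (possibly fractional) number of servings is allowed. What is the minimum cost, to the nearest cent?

Cost per g of fiber: almonds $0.2125, spinach $0.2500, quinoa $0.3375.
Take 1 serving of almonds: +4.0 g fiber for $0.85 (total $0.85, still need 8.0 g).
Take 1 serving of spinach: +3.0 g fiber for $0.75 (total $1.60, still need 5.0 g).
Take 1.25 servings of quinoa: +5.0 g fiber for $1.69 (total $3.29, still need 0.0 g).
Greedy by cheapest-per-g is optimal for a single linear constraint, so the minimum cost is $3.29.

$3.29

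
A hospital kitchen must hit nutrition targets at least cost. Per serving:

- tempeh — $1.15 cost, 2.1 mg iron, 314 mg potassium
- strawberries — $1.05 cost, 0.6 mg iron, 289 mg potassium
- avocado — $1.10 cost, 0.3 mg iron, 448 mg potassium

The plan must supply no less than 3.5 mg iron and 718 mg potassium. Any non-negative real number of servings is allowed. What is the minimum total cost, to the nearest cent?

$2.37

The cheapest plan sits at a corner of the feasible region — with two constraints it uses at most two foods.
tempeh only: max(3.5/2.1, 718/314) = 2.287 servings → $2.63.
strawberries only: max(3.5/0.6, 718/289) = 5.833 servings → $6.12.
avocado only: max(3.5/0.3, 718/448) = 11.67 servings → $12.83.
tempeh + strawberries with both tight: 1.388 servings and 0.9768 servings → $2.62.
tempeh + avocado with both tight: 1.598 servings and 0.4829 servings → $2.37.
strawberries + avocado: the both-tight solution has a negative serving — not a feasible corner.
Cheapest feasible corner: $2.37.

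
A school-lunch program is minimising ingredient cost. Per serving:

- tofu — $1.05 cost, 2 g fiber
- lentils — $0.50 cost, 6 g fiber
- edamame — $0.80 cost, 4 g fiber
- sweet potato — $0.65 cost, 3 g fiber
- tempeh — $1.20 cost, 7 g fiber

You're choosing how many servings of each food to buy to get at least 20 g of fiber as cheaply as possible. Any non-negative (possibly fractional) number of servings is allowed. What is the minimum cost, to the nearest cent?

$1.67

Cost per g of fiber: lentils $0.0833, tempeh $0.1714, edamame $0.2000, sweet potato $0.2167, tofu $0.5250.
With no serving limits, use only lentils: 20 g / 6 g = 3.333 servings × $0.50 = $1.67.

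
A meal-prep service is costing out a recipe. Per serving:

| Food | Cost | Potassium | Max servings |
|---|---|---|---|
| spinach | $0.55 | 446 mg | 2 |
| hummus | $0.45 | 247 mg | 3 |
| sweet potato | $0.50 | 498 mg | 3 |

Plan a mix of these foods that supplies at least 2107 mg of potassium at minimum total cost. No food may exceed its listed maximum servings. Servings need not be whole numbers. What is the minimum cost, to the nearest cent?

$2.26

Cost per mg of potassium: sweet potato $0.0010, spinach $0.0012, hummus $0.0018.
Take 3 servings of sweet potato: +1494.0 mg potassium for $1.50 (total $1.50, still need 613.0 mg).
Take 1.374 servings of spinach: +613.0 mg potassium for $0.76 (total $2.26, still need 0.0 mg).
Greedy by cheapest-per-mg is optimal for a single linear constraint, so the minimum cost is $2.26.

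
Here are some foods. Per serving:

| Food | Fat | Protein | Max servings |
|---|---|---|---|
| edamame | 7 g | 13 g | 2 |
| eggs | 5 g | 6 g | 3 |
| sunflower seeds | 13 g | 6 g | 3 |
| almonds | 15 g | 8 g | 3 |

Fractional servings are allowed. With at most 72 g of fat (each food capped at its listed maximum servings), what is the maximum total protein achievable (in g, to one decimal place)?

Protein per g fat: edamame 1.857, eggs 1.2, almonds 0.5333, sunflower seeds 0.4615.
Take 2 servings of edamame: uses 14 g fat, +26.0 g protein (running total 26.0 g).
Take 3 servings of eggs: uses 15 g fat, +18.0 g protein (running total 44.0 g).
Take 2.867 servings of almonds: uses 43 g fat, +22.9 g protein (running total 66.9 g).
Greedy by best ratio exhausts the fat allowance optimally: 66.9 g.

66.9 g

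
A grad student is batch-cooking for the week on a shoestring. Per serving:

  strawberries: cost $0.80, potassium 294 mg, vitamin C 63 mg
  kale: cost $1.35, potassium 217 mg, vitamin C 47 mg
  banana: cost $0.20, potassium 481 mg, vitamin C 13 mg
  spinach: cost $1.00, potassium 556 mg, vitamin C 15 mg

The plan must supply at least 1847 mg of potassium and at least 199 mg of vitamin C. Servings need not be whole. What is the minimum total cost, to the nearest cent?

An LP optimum is at a vertex; with two nutrient constraints at most two foods are used. Check each candidate.
strawberries only: max(1847/294, 199/63) = 6.282 servings → $5.03.
kale only: max(1847/217, 199/47) = 8.512 servings → $11.49.
banana only: max(1847/481, 199/13) = 15.31 servings → $3.06.
spinach only: max(1847/556, 199/15) = 13.27 servings → $13.27.
strawberries + kale: the both-tight solution has a negative serving — not a feasible corner.
strawberries + banana with both tight: 2.708 servings and 2.185 servings → $2.60.
strawberries + spinach with both tight: 2.709 servings and 1.89 servings → $4.06.
kale + banana with both tight: 3.624 servings and 2.205 servings → $5.33.
kale + spinach with both tight: 3.625 servings and 1.907 servings → $6.80.
banana + spinach: the both-tight solution has a negative serving — not a feasible corner.
So the least-cost plan costs $2.60.

$2.60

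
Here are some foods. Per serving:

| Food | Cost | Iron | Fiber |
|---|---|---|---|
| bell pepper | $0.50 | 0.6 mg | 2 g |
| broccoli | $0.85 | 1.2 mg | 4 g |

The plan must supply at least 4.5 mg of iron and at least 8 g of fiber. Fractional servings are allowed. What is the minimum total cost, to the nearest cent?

$3.19

bell pepper only: max(4.5/0.6, 8/2) = 7.5 servings → $3.75.
broccoli only: max(4.5/1.2, 8/4) = 3.75 servings → $3.19.
bell pepper + broccoli (both tight): parallel constraints — no distinct corner.
So the least-cost plan costs $3.19.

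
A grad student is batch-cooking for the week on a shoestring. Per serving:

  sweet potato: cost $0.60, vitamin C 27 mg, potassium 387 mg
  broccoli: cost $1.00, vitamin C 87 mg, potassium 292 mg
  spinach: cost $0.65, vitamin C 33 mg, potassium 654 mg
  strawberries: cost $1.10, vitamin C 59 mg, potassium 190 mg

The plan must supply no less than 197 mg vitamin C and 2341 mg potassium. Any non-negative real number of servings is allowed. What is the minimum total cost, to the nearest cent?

sweet potato only: max(197/27, 2341/387) = 7.296 servings → $4.38.
broccoli only: max(197/87, 2341/292) = 8.017 servings → $8.02.
spinach only: max(197/33, 2341/654) = 5.97 servings → $3.88.
strawberries only: max(197/59, 2341/190) = 12.32 servings → $13.55.
sweet potato + broccoli with both tight: 5.668 servings and 0.5054 servings → $3.91.
sweet potato + spinach: the both-tight solution has a negative serving — not a feasible corner.
sweet potato + strawberries with both tight: 5.688 servings and 0.7361 servings → $4.22.
broccoli + spinach with both tight: 1.091 servings and 3.092 servings → $3.10.
broccoli + strawberries with both targets exact would need a negative amount; discard.
spinach + strawberries with both tight: 3.116 servings and 1.596 servings → $3.78.
Cheapest feasible corner: $3.10.

$3.10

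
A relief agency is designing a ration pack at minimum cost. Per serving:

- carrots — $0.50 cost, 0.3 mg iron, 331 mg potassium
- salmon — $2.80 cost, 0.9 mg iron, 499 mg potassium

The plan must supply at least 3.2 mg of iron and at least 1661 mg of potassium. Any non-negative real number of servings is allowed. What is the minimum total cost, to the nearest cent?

Check every corner: each single food scaled to meet both minima, and each pair solved so both constraints bind.
carrots only: max(3.2/0.3, 1661/331) = 10.67 servings → $5.33.
salmon only: max(3.2/0.9, 1661/499) = 3.556 servings → $9.96.
carrots + salmon: intersection lies outside the first quadrant.
Cheapest feasible corner: $5.33.

$5.33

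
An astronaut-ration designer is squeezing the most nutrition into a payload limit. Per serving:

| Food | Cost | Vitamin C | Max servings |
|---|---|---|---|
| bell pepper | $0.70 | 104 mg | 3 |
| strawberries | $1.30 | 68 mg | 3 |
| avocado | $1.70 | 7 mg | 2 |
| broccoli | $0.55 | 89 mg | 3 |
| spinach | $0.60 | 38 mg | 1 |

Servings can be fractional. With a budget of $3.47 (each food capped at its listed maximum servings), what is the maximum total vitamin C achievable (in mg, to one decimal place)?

537.4 mg

Vitamin C per dollar: broccoli 161.8, bell pepper 148.6, spinach 63.33, strawberries 52.31, avocado 4.118.
Take 3 servings of broccoli: spends $1.65, +267.0 mg vitamin C (running total 267.0 mg).
Take 2.6 servings of bell pepper: spends $1.82, +270.4 mg vitamin C (running total 537.4 mg).
Greedy by best ratio exhausts the cost allowance optimally: 537.4 mg.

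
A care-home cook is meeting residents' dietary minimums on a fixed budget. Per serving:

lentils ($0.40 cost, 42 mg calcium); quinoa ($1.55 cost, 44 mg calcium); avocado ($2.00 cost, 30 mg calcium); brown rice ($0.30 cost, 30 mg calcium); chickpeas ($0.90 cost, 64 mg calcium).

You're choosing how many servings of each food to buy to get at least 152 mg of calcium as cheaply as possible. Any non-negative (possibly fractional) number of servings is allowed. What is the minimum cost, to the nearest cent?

$1.45

Cost per mg of calcium: lentils $0.0095, brown rice $0.0100, chickpeas $0.0141, quinoa $0.0352, avocado $0.0667.
With no serving limits, use only lentils: 152 mg / 42 mg = 3.619 servings × $0.40 = $1.45.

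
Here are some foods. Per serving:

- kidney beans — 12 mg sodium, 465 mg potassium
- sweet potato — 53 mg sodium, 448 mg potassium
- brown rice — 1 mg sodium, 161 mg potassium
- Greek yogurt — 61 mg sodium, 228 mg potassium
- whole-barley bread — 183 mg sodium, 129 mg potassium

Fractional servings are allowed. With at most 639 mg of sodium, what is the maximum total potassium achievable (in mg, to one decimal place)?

Potassium per mg sodium: brown rice 161, kidney beans 38.75, sweet potato 8.453, Greek yogurt 3.738, whole-barley bread 0.7049.
With no serving limits, spend the whole sodium allowance on brown rice: 639 mg / 1 mg × 161 mg = 102879.0 mg.

102879.0 mg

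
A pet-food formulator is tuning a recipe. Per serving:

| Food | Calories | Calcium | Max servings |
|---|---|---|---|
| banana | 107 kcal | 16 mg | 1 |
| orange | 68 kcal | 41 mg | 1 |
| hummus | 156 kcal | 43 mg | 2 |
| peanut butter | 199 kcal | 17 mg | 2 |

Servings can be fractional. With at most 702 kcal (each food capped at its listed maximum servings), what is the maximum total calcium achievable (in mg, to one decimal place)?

161.4 mg

Calcium per kcal: orange 0.6029, hummus 0.2756, banana 0.1495, peanut butter 0.08543.
Take 1 serving of orange: uses 68 kcal, +41.0 mg calcium (running total 41.0 mg).
Take 2 servings of hummus: uses 312 kcal, +86.0 mg calcium (running total 127.0 mg).
Take 1 serving of banana: uses 107 kcal, +16.0 mg calcium (running total 143.0 mg).
Take 1.08 servings of peanut butter: uses 215 kcal, +18.4 mg calcium (running total 161.4 mg).
Greedy by best ratio exhausts the calories allowance optimally: 161.4 mg.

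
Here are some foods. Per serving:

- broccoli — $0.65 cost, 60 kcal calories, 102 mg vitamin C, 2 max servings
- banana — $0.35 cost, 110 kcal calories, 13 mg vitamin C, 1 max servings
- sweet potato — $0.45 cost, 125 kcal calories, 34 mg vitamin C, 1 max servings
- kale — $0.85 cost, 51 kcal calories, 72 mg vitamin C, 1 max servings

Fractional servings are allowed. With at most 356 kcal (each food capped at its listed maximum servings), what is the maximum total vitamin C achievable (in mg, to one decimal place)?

Vitamin C per kcal: broccoli 1.7, kale 1.412, sweet potato 0.272, banana 0.1182.
Take 2 servings of broccoli: uses 120 kcal, +204.0 mg vitamin C (running total 204.0 mg).
Take 1 serving of kale: uses 51 kcal, +72.0 mg vitamin C (running total 276.0 mg).
Take 1 serving of sweet potato: uses 125 kcal, +34.0 mg vitamin C (running total 310.0 mg).
Take 0.5455 servings of banana: uses 60 kcal, +7.1 mg vitamin C (running total 317.1 mg).
Greedy by best ratio exhausts the calories allowance optimally: 317.1 mg.

317.1 mg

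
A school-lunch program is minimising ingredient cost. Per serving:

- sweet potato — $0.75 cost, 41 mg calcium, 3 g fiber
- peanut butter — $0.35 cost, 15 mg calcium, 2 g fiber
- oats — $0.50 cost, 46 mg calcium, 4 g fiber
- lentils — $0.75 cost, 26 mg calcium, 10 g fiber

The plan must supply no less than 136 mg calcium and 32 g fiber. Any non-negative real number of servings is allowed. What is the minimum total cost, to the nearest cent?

Minimising a linear cost over {calcium ≥ 136, fiber ≥ 32, servings ≥ 0} — the optimum is at a vertex, using one or two foods.
sweet potato only: max(136/41, 32/3) = 10.67 servings → $8.00.
peanut butter only: max(136/15, 32/2) = 16 servings → $5.60.
oats only: max(136/46, 32/4) = 8 servings → $4.00.
lentils only: max(136/26, 32/10) = 5.231 servings → $3.92.
sweet potato + peanut butter with both targets exact would need a negative amount; discard.
sweet potato + oats: the both-tight solution has a negative serving — not a feasible corner.
sweet potato + lentils with both tight: 1.59 servings and 2.723 servings → $3.23.
peanut butter + oats: intersection lies outside the first quadrant.
peanut butter + lentils with both tight: 5.388 servings and 2.122 servings → $3.48.
oats + lentils with both tight: 1.483 servings and 2.607 servings → $2.70.
The minimum over all feasible corners is $2.70.

$2.70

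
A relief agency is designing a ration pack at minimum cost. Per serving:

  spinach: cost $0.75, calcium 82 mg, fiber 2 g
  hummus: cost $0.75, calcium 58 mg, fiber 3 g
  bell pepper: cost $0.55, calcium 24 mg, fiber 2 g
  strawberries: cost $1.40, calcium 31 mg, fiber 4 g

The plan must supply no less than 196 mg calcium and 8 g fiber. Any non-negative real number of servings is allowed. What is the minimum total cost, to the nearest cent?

This is a tiny linear program; its minimum lies at a vertex of the feasible set. List the vertices and price them.
spinach only: max(196/82, 8/2) = 4 servings → $3.00.
hummus only: max(196/58, 8/3) = 3.379 servings → $2.53.
bell pepper only: max(196/24, 8/2) = 8.167 servings → $4.49.
strawberries only: max(196/31, 8/4) = 6.323 servings → $8.85.
spinach + hummus with both tight: 0.9538 servings and 2.031 servings → $2.24.
spinach + bell pepper with both tight: 1.724 servings and 2.276 servings → $2.54.
spinach + strawberries with both tight: 2.015 servings and 0.9925 servings → $2.90.
hummus + bell pepper: intersection lies outside the first quadrant.
hummus + strawberries: intersection lies outside the first quadrant.
bell pepper + strawberries: the both-tight solution has a negative serving — not a feasible corner.
So the least-cost plan costs $2.24.

$2.24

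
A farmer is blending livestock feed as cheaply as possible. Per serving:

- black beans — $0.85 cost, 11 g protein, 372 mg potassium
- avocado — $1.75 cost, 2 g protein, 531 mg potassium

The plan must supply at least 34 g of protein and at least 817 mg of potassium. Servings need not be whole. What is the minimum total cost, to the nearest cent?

$2.63

black beans only: max(34/11, 817/372) = 3.091 servings → $2.63.
avocado only: max(34/2, 817/531) = 17 servings → $29.75.
black beans + avocado with both targets exact would need a negative amount; discard.
So the least-cost plan costs $2.63.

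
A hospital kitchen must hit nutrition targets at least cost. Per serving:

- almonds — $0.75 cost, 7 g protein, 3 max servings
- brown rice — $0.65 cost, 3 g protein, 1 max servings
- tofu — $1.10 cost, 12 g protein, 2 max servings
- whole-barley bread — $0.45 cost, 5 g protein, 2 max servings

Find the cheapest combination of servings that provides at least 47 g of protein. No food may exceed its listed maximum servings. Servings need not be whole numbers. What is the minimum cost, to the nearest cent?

Cost per g of protein: whole-barley bread $0.0900, tofu $0.0917, almonds $0.1071, brown rice $0.2167.
Take 2 servings of whole-barley bread: +10.0 g protein for $0.90 (total $0.90, still need 37.0 g).
Take 2 servings of tofu: +24.0 g protein for $2.20 (total $3.10, still need 13.0 g).
Take 1.857 servings of almonds: +13.0 g protein for $1.39 (total $4.49, still need 0.0 g).
Filling from the cheapest source first is optimal under one linear minimum: $4.49.

$4.49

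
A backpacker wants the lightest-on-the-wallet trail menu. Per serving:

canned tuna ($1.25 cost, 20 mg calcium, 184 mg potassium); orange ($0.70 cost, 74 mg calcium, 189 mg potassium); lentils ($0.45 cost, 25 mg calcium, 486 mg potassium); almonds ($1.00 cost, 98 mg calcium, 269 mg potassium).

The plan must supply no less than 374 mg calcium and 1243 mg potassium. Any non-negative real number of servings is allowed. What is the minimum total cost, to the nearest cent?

$3.68

Check every corner: each single food scaled to meet both minima, and each pair solved so both constraints bind.
canned tuna only: max(374/20, 1243/184) = 18.7 servings → $23.38.
orange only: max(374/74, 1243/189) = 6.577 servings → $4.60.
lentils only: max(374/25, 1243/486) = 14.96 servings → $6.73.
almonds only: max(374/98, 1243/269) = 4.621 servings → $4.62.
canned tuna + orange with both tight: 2.165 servings and 4.469 servings → $5.83.
canned tuna + lentils: intersection lies outside the first quadrant.
canned tuna + almonds with both tight: 1.676 servings and 3.474 servings → $5.57.
orange + lentils with both tight: 4.824 servings and 0.6817 servings → $3.68.
orange + almonds: the both-tight solution has a negative serving — not a feasible corner.
lentils + almonds with both tight: 0.5185 servings and 3.684 servings → $3.92.
So the least-cost plan costs $3.68.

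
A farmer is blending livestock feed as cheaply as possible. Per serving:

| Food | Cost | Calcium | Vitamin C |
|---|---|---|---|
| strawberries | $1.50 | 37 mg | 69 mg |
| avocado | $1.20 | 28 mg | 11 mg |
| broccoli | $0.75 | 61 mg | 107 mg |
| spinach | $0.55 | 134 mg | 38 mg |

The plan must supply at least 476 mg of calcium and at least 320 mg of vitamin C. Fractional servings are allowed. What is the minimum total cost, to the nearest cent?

strawberries only: max(476/37, 320/69) = 12.86 servings → $19.30.
avocado only: max(476/28, 320/11) = 29.09 servings → $34.91.
broccoli only: max(476/61, 320/107) = 7.803 servings → $5.85.
spinach only: max(476/134, 320/38) = 8.421 servings → $4.63.
strawberries + avocado with both tight: 2.442 servings and 13.77 servings → $20.19.
strawberries + broccoli: intersection lies outside the first quadrant.
strawberries + spinach with both tight: 3.162 servings and 2.679 servings → $6.22.
avocado + broccoli with both tight: 13.51 servings and 1.602 servings → $17.41.
avocado + spinach with both targets exact would need a negative amount; discard.
broccoli + spinach with both tight: 2.063 servings and 2.613 servings → $2.98.
Cheapest feasible corner: $2.98.

$2.98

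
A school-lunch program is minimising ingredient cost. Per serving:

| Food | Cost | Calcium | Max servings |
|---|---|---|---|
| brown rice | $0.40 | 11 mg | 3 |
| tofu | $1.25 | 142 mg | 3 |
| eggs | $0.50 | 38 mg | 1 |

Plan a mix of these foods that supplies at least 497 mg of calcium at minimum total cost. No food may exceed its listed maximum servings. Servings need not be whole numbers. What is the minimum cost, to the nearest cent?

Cost per mg of calcium: tofu $0.0088, eggs $0.0132, brown rice $0.0364.
Take 3 servings of tofu: +426.0 mg calcium for $3.75 (total $3.75, still need 71.0 mg).
Take 1 serving of eggs: +38.0 mg calcium for $0.50 (total $4.25, still need 33.0 mg).
Take 3 servings of brown rice: +33.0 mg calcium for $1.20 (total $5.45, still need 0.0 mg).
Filling from the cheapest source first is optimal under one linear minimum: $5.45.

$5.45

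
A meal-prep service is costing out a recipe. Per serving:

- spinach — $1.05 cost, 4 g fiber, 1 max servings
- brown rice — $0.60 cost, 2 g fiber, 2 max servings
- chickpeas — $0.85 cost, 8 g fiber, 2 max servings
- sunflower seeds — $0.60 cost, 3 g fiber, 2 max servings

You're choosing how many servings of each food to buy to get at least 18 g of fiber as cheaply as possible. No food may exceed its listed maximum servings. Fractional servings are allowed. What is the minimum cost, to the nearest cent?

$2.10

Cost per g of fiber: chickpeas $0.1062, sunflower seeds $0.2000, spinach $0.2625, brown rice $0.3000.
Take 2 servings of chickpeas: +16.0 g fiber for $1.70 (total $1.70, still need 2.0 g).
Take 0.6667 servings of sunflower seeds: +2.0 g fiber for $0.40 (total $2.10, still need 0.0 g).
Filling from the cheapest source first is optimal under one linear minimum: $2.10.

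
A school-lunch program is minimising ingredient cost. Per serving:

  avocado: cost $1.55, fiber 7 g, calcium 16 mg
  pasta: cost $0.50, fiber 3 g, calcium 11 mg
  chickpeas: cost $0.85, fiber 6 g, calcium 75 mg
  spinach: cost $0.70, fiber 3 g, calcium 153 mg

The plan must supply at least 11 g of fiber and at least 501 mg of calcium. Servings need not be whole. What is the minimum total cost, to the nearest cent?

Two binding constraints pin down two serving amounts, so the optimal mix uses at most two foods. The candidates are each food alone (scaled to the tighter of fiber/calcium) and each pair with both constraints tight.
avocado only: max(11/7, 501/16) = 31.31 servings → $48.53.
pasta only: max(11/3, 501/11) = 45.55 servings → $22.77.
chickpeas only: max(11/6, 501/75) = 6.68 servings → $5.68.
spinach only: max(11/3, 501/153) = 3.667 servings → $2.57.
avocado + pasta with both targets exact would need a negative amount; discard.
avocado + chickpeas: intersection lies outside the first quadrant.
avocado + spinach with both tight: 0.176 servings and 3.256 servings → $2.55.
pasta + chickpeas with both targets exact would need a negative amount; discard.
pasta + spinach with both tight: 0.4225 servings and 3.244 servings → $2.48.
chickpeas + spinach with both tight: 0.2597 servings and 3.147 servings → $2.42.
So the least-cost plan costs $2.42.

$2.42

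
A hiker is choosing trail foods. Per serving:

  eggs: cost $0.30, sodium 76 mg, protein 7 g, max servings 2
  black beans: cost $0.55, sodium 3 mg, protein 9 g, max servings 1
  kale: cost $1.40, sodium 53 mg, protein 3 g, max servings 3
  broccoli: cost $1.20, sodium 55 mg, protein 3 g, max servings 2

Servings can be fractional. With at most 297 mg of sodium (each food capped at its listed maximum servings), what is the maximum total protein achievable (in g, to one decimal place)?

31.0 g

Protein per mg sodium: black beans 3, eggs 0.09211, kale 0.0566, broccoli 0.05455.
Take 1 serving of black beans: uses 3 mg sodium, +9.0 g protein (running total 9.0 g).
Take 2 servings of eggs: uses 152 mg sodium, +14.0 g protein (running total 23.0 g).
Take 2.679 servings of kale: uses 142 mg sodium, +8.0 g protein (running total 31.0 g).
Greedy by best ratio exhausts the sodium allowance optimally: 31.0 g.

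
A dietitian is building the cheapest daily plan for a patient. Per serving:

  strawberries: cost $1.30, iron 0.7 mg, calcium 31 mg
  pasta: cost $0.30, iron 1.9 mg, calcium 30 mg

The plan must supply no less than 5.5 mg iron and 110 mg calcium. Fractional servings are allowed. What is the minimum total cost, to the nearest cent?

$1.10

Check every corner: each single food scaled to meet both minima, and each pair solved so both constraints bind.
strawberries only: max(5.5/0.7, 110/31) = 7.857 servings → $10.21.
pasta only: max(5.5/1.9, 110/30) = 3.667 servings → $1.10.
strawberries + pasta with both tight: 1.161 servings and 2.467 servings → $2.25.
Cheapest feasible corner: $1.10.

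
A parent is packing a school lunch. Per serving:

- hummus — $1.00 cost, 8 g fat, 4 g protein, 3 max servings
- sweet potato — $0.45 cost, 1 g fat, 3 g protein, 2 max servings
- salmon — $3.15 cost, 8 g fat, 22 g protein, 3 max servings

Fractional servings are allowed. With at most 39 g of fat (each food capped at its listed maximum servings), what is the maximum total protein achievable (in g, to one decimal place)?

78.5 g

Protein per g fat: sweet potato 3, salmon 2.75, hummus 0.5.
Take 2 servings of sweet potato: uses 2 g fat, +6.0 g protein (running total 6.0 g).
Take 3 servings of salmon: uses 24 g fat, +66.0 g protein (running total 72.0 g).
Take 1.625 servings of hummus: uses 13 g fat, +6.5 g protein (running total 78.5 g).
Filling greedily by protein-per-g fat is optimal for one linear limit, giving 78.5 g.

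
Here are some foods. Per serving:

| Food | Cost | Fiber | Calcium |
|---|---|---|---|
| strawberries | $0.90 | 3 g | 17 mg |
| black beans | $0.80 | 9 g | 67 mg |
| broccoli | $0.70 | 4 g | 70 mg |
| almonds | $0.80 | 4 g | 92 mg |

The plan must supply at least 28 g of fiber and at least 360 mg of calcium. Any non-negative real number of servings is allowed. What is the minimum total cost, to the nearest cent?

A basic optimal solution has at most two foods positive. Try each food alone and each pair with both targets met exactly.
strawberries only: max(28/3, 360/17) = 21.18 servings → $19.06.
black beans only: max(28/9, 360/67) = 5.373 servings → $4.30.
broccoli only: max(28/4, 360/70) = 7 servings → $4.90.
almonds only: max(28/4, 360/92) = 7 servings → $5.60.
strawberries + black beans with both targets exact would need a negative amount; discard.
strawberries + broccoli with both tight: 3.662 servings and 4.254 servings → $6.27.
strawberries + almonds with both tight: 5.462 servings and 2.904 servings → $7.24.
black beans + broccoli with both tight: 1.436 servings and 3.768 servings → $3.79.
black beans + almonds with both tight: 2.029 servings and 2.436 servings → $3.57.
broccoli + almonds: intersection lies outside the first quadrant.
The minimum over all feasible corners is $3.57.

$3.57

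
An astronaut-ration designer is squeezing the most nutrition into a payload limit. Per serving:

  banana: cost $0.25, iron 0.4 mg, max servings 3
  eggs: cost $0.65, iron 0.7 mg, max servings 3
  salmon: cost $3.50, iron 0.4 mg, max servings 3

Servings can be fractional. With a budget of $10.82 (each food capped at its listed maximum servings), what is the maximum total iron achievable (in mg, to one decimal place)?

4.2 mg

Iron per dollar: banana 1.6, eggs 1.077, salmon 0.1143.
Take 3 servings of banana: spends $0.75, +1.2 mg iron (running total 1.2 mg).
Take 3 servings of eggs: spends $1.95, +2.1 mg iron (running total 3.3 mg).
Take 2.32 servings of salmon: spends $8.12, +0.9 mg iron (running total 4.2 mg).
Greedy by best ratio exhausts the cost allowance optimally: 4.2 mg.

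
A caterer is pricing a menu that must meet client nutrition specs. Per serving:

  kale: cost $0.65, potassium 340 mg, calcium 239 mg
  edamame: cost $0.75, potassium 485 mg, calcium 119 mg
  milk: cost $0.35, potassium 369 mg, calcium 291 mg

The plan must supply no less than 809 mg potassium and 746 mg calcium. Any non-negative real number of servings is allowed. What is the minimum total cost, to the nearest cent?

$0.90

Two binding constraints pin down two serving amounts, so the optimal mix uses at most two foods. The candidates are each food alone (scaled to the tighter of potassium/calcium) and each pair with both constraints tight.
kale only: max(809/340, 746/239) = 3.121 servings → $2.03.
edamame only: max(809/485, 746/119) = 6.269 servings → $4.70.
milk only: max(809/369, 746/291) = 2.564 servings → $0.90.
kale + edamame: intersection lies outside the first quadrant.
kale + milk: intersection lies outside the first quadrant.
edamame + milk with both targets exact would need a negative amount; discard.
The minimum over all feasible corners is $0.90.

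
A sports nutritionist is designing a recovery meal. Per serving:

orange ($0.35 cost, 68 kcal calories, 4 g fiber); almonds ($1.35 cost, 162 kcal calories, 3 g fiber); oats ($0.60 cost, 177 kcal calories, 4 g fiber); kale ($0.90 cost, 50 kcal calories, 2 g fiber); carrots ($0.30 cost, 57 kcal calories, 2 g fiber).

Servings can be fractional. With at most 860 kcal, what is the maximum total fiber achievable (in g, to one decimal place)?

50.6 g

Fiber per kcal: orange 0.05882, kale 0.04, carrots 0.03509, oats 0.0226, almonds 0.01852.
With no serving limits, spend the whole calories allowance on orange: 860 kcal / 68 kcal × 4 g = 50.6 g.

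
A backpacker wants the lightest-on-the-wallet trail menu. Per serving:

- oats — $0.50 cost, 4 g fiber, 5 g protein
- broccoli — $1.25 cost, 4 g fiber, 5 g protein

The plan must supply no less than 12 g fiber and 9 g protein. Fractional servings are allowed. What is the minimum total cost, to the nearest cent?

oats only: max(12/4, 9/5) = 3 servings → $1.50.
broccoli only: max(12/4, 9/5) = 3 servings → $3.75.
oats + broccoli (both tight): parallel constraints — no distinct corner.
So the least-cost plan costs $1.50.

$1.50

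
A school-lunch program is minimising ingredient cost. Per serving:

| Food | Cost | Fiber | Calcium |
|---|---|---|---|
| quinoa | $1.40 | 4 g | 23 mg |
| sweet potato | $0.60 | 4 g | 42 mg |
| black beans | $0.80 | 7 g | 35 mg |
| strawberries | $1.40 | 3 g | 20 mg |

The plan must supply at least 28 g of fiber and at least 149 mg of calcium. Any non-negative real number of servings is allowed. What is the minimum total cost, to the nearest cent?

Compare the cost at each extreme point of the feasible region.
quinoa only: max(28/4, 149/23) = 7 servings → $9.80.
sweet potato only: max(28/4, 149/42) = 7 servings → $4.20.
black beans only: max(28/7, 149/35) = 4.257 servings → $3.41.
strawberries only: max(28/3, 149/20) = 9.333 servings → $13.07.
quinoa + sweet potato with both targets exact would need a negative amount; discard.
quinoa + black beans with both tight: 3 servings and 2.286 servings → $6.03.
quinoa + strawberries: intersection lies outside the first quadrant.
sweet potato + black beans with both tight: 0.4091 servings and 3.766 servings → $3.26.
sweet potato + strawberries: the both-tight solution has a negative serving — not a feasible corner.
black beans + strawberries with both tight: 3.229 servings and 1.8 servings → $5.10.
The minimum over all feasible corners is $3.26.

$3.26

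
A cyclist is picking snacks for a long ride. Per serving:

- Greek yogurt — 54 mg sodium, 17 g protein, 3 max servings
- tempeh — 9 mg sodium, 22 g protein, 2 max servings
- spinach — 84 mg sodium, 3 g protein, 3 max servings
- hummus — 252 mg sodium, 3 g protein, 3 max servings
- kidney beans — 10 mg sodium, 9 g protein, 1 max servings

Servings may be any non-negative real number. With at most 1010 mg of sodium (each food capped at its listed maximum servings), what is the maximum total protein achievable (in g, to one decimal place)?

Protein per mg sodium: tempeh 2.444, kidney beans 0.9, Greek yogurt 0.3148, spinach 0.03571, hummus 0.0119.
Take 2 servings of tempeh: uses 18 mg sodium, +44.0 g protein (running total 44.0 g).
Take 1 serving of kidney beans: uses 10 mg sodium, +9.0 g protein (running total 53.0 g).
Take 3 servings of Greek yogurt: uses 162 mg sodium, +51.0 g protein (running total 104.0 g).
Take 3 servings of spinach: uses 252 mg sodium, +9.0 g protein (running total 113.0 g).
Take 2.254 servings of hummus: uses 568 mg sodium, +6.8 g protein (running total 119.8 g).
Greedy by best ratio exhausts the sodium allowance optimally: 119.8 g.

119.8 g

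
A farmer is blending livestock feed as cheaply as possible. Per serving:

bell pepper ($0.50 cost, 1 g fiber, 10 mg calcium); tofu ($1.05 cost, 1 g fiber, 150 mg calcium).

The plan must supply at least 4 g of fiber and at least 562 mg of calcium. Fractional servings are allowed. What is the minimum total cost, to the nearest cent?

Check every corner: each single food scaled to meet both minima, and each pair solved so both constraints bind.
bell pepper only: max(4/1, 562/10) = 56.2 servings → $28.10.
tofu only: max(4/1, 562/150) = 4 servings → $4.20.
bell pepper + tofu with both tight: 0.2714 servings and 3.729 servings → $4.05.
The minimum over all feasible corners is $4.05.

$4.05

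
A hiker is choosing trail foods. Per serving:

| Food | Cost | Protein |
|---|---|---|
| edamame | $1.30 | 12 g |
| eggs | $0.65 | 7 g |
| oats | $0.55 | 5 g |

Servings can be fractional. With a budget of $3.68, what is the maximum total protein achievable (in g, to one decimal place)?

Protein per dollar: eggs 10.77, edamame 9.231, oats 9.091.
With no serving limits, spend the whole cost allowance on eggs: $3.68 / $0.65 × 7 g = 39.6 g.

39.6 g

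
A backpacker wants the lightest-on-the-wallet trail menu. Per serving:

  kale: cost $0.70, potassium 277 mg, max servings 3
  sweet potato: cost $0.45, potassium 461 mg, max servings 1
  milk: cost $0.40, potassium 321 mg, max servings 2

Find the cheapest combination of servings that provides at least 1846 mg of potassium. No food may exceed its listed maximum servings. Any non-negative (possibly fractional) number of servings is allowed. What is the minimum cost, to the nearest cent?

$3.13

Cost per mg of potassium: sweet potato $0.0010, milk $0.0012, kale $0.0025.
Take 1 serving of sweet potato: +461.0 mg potassium for $0.45 (total $0.45, still need 1385.0 mg).
Take 2 servings of milk: +642.0 mg potassium for $0.80 (total $1.25, still need 743.0 mg).
Take 2.682 servings of kale: +743.0 mg potassium for $1.88 (total $3.13, still need 0.0 mg).
Greedy by cheapest-per-mg is optimal for a single linear constraint, so the minimum cost is $3.13.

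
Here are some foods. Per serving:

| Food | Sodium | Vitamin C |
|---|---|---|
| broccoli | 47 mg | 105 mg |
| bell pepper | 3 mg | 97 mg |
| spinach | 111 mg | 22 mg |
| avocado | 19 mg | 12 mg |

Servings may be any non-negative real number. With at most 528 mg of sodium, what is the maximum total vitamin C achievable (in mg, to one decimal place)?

17072.0 mg

Vitamin C per mg sodium: bell pepper 32.33, broccoli 2.234, avocado 0.6316, spinach 0.1982.
With no serving limits, spend the whole sodium allowance on bell pepper: 528 mg / 3 mg × 97 mg = 17072.0 mg.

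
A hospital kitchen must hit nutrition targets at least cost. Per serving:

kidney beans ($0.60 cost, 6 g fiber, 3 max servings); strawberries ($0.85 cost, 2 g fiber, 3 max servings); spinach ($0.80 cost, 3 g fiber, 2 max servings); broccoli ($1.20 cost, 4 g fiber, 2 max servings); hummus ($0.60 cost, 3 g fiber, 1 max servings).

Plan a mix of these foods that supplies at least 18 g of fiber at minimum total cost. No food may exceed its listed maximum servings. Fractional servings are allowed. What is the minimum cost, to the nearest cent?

$1.80

Cost per g of fiber: kidney beans $0.1000, hummus $0.2000, spinach $0.2667, broccoli $0.3000, strawberries $0.4250.
Take 3 servings of kidney beans: +18.0 g fiber for $1.80 (total $1.80, still need 0.0 g).
Greedy by cheapest-per-g is optimal for a single linear constraint, so the minimum cost is $1.80.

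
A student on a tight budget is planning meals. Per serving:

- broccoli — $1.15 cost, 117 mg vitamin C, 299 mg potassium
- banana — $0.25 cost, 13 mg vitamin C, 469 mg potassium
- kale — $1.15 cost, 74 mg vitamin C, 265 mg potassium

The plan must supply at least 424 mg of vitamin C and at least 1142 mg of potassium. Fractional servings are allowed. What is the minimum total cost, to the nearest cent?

$4.18

broccoli only: max(424/117, 1142/299) = 3.819 servings → $4.39.
banana only: max(424/13, 1142/469) = 32.62 servings → $8.15.
kale only: max(424/74, 1142/265) = 5.73 servings → $6.59.
broccoli + banana with both tight: 3.609 servings and 0.1341 servings → $4.18.
broccoli + kale with both tight: 3.137 servings and 0.7701 servings → $4.49.
banana + kale: the both-tight solution has a negative serving — not a feasible corner.
So the least-cost plan costs $4.18.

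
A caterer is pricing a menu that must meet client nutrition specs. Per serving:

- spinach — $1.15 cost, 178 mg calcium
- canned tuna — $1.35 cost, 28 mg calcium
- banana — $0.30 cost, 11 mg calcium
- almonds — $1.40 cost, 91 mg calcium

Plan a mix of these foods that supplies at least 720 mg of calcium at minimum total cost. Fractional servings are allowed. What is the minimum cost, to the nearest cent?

Cost per mg of calcium: spinach $0.0065, almonds $0.0154, banana $0.0273, canned tuna $0.0482.
With no serving limits, use only spinach: 720 mg / 178 mg = 4.045 servings × $1.15 = $4.65.

$4.65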